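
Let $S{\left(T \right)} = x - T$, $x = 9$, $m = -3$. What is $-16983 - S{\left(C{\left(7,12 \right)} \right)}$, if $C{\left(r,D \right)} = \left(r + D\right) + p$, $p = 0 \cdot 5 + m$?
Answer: $-16976$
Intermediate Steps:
$p = -3$ ($p = 0 \cdot 5 - 3 = 0 - 3 = -3$)
$C{\left(r,D \right)} = -3 + D + r$ ($C{\left(r,D \right)} = \left(r + D\right) - 3 = \left(D + r\right) - 3 = -3 + D + r$)
$S{\left(T \right)} = 9 - T$
$-16983 - S{\left(C{\left(7,12 \right)} \right)} = -16983 - \left(9 - \left(-3 + 12 + 7\right)\right) = -16983 - \left(9 - 16\right) = -16983 - -7 = -16983 + 7 = -16976$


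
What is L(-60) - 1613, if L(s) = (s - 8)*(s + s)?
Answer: 6547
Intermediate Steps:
L(s) = 2*s*(-8 + s) (L(s) = (-8 + s)*(2*s) = 2*s*(-8 + s))
L(-60) - 1613 = 2*(-60)*(-8 - 60) - 1613 = 2*(-60)*(-68) - 1613 = 8160 - 1613 = 6547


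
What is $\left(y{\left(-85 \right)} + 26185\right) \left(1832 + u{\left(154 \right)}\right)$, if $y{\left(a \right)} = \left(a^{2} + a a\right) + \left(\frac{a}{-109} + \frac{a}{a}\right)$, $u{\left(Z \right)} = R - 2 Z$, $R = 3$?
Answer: $\frac{6763707543}{109} \approx 6.2052 \cdot 10^{7}$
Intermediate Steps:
$u{\left(Z \right)} = 3 - 2 Z$
$y{\left(a \right)} = 1 + 2 a^{2} - \frac{a}{109}$ ($y{\left(a \right)} = \left(a^{2} + a^{2}\right) + \left(a \left(- \frac{1}{109}\right) + 1\right) = 2 a^{2} - \left(-1 + \frac{a}{109}\right) = 1 + 2 a^{2} - \frac{a}{109}$)
$\left(y{\left(-85 \right)} + 26185\right) \left(1832 + u{\left(154 \right)}\right) = \left(\left(1 + 2 \left(-85\right)^{2} - - \frac{85}{109}\right) + 26185\right) \left(1832 + \left(3 - 308\right)\right) = \left(\left(1 + 2 \cdot 7225 + \frac{85}{109}\right) + 26185\right) \left(1832 + \left(3 - 308\right)\right) = \left(\left(1 + 14450 + \frac{85}{109}\right) + 26185\right) \left(1832 - 305\right) = \left(\frac{1575244}{109} + 26185\right) 1527 = \frac{4429409}{109} \cdot 1527 = \frac{6763707543}{109}$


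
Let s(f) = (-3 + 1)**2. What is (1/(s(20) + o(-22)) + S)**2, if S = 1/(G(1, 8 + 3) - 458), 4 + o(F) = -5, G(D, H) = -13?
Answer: 226576/5546025 ≈ 0.040854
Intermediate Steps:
o(F) = -9 (o(F) = -4 - 5 = -9)
S = -1/471 (S = 1/(-13 - 458) = 1/(-471) = -1/471 ≈ -0.0021231)
s(f) = 4 (s(f) = (-2)**2 = 4)
(1/(s(20) + o(-22)) + S)**2 = (1/(4 - 9) - 1/471)**2 = (1/(-5) - 1/471)**2 = (-1/5 - 1/471)**2 = (-476/2355)**2 = 226576/5546025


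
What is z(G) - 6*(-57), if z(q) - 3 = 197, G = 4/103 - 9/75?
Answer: 542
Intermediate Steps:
G = -209/2575 (G = 4*(1/103) - 9*1/75 = 4/103 - 3/25 = -209/2575 ≈ -0.081165)
z(q) = 200 (z(q) = 3 + 197 = 200)
z(G) - 6*(-57) = 200 - 6*(-57) = 200 + 342 = 542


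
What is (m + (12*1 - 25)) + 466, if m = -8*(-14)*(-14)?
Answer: -1115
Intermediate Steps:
m = -1568 (m = 112*(-14) = -1568)
(m + (12*1 - 25)) + 466 = (-1568 + (12*1 - 25)) + 466 = (-1568 + (12 - 25)) + 466 = (-1568 - 13) + 466 = -1581 + 466 = -1115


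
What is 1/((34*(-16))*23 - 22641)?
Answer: -1/35153 ≈ -2.8447e-5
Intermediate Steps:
1/((34*(-16))*23 - 22641) = 1/(-544*23 - 22641) = 1/(-12512 - 22641) = 1/(-35153) = -1/35153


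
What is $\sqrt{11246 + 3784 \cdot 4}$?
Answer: $\sqrt{26382} \approx 162.43$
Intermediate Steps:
$\sqrt{11246 + 3784 \cdot 4} = \sqrt{11246 + 15136} = \sqrt{26382}$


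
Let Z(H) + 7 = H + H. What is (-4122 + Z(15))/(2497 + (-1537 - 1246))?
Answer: 4099/286 ≈ 14.332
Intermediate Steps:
Z(H) = -7 + 2*H (Z(H) = -7 + (H + H) = -7 + 2*H)
(-4122 + Z(15))/(2497 + (-1537 - 1246)) = (-4122 + (-7 + 2*15))/(2497 + (-1537 - 1246)) = (-4122 + (-7 + 30))/(2497 - 2783) = (-4122 + 23)/(-286) = -4099*(-1/286) = 4099/286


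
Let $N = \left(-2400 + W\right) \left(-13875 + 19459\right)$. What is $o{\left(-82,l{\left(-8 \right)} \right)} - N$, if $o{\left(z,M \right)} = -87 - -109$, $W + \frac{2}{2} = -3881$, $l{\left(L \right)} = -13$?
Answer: $35078710$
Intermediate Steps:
$W = -3882$ ($W = -1 - 3881 = -3882$)
$o{\left(z,M \right)} = 22$ ($o{\left(z,M \right)} = -87 + 109 = 22$)
$N = -35078688$ ($N = \left(-2400 - 3882\right) \left(-13875 + 19459\right) = \left(-6282\right) 5584 = -35078688$)
$o{\left(-82,l{\left(-8 \right)} \right)} - N = 22 - -35078688 = 22 + 35078688 = 35078710$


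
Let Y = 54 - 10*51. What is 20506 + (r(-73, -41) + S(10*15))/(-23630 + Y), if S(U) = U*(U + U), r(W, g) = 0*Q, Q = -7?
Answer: 246931258/12043 ≈ 20504.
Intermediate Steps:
r(W, g) = 0 (r(W, g) = 0*(-7) = 0)
S(U) = 2*U² (S(U) = U*(2*U) = 2*U²)
Y = -456 (Y = 54 - 510 = -456)
20506 + (r(-73, -41) + S(10*15))/(-23630 + Y) = 20506 + (0 + 2*(10*15)²)/(-23630 - 456) = 20506 + (0 + 2*150²)/(-24086) = 20506 + (0 + 2*22500)*(-1/24086) = 20506 + (0 + 45000)*(-1/24086) = 20506 + 45000*(-1/24086) = 20506 - 22500/12043 = 246931258/12043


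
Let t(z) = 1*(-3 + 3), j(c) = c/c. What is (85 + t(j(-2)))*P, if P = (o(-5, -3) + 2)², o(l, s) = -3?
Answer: 85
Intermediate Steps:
j(c) = 1
t(z) = 0 (t(z) = 1*0 = 0)
P = 1 (P = (-3 + 2)² = (-1)² = 1)
(85 + t(j(-2)))*P = (85 + 0)*1 = 85*1 = 85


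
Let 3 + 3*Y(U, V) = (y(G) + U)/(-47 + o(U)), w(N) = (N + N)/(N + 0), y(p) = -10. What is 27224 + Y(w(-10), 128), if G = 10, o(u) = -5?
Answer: 1061699/39 ≈ 27223.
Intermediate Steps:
w(N) = 2 (w(N) = (2*N)/N = 2)
Y(U, V) = -73/78 - U/156 (Y(U, V) = -1 + ((-10 + U)/(-47 - 5))/3 = -1 + ((-10 + U)/(-52))/3 = -1 + ((-10 + U)*(-1/52))/3 = -1 + (5/26 - U/52)/3 = -1 + (5/78 - U/156) = -73/78 - U/156)
27224 + Y(w(-10), 128) = 27224 + (-73/78 - 1/156*2) = 27224 + (-73/78 - 1/78) = 27224 - 37/39 = 1061699/39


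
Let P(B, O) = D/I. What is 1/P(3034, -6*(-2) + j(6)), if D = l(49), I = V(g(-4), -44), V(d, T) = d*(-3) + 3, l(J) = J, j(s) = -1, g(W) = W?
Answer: 15/49 ≈ 0.30612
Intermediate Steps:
V(d, T) = 3 - 3*d (V(d, T) = -3*d + 3 = 3 - 3*d)
I = 15 (I = 3 - 3*(-4) = 3 + 12 = 15)
D = 49
P(B, O) = 49/15
1/P(3034, -6*(-2) + j(6)) = 1/(49/15) = 15/49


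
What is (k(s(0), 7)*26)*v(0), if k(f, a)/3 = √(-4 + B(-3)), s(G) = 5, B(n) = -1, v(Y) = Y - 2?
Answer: -156*I*√5 ≈ -348.83*I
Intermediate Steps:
v(Y) = -2 + Y
k(f, a) = 3*I*√5 (k(f, a) = 3*√(-4 - 1) = 3*√(-5) = 3*(I*√5) = 3*I*√5)
(k(s(0), 7)*26)*v(0) = ((3*I*√5)*26)*(-2 + 0) = (78*I*√5)*(-2) = -156*I*√5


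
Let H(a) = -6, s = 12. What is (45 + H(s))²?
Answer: 1521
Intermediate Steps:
(45 + H(s))² = (45 - 6)² = 39² = 1521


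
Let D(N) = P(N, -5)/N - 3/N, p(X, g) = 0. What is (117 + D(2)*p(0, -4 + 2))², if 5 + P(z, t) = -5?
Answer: 13689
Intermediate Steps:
P(z, t) = -10 (P(z, t) = -5 - 5 = -10)
D(N) = -13/N (D(N) = -10/N - 3/N = -13/N)
(117 + D(2)*p(0, -4 + 2))² = (117 - 13/2*0)² = (117 + 0)² = 117² = 13689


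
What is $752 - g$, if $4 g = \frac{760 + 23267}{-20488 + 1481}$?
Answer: $\frac{57197083}{76028} \approx 752.32$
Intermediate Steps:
$g = - \frac{24027}{76028}$ ($g = \frac{\left(760 + 23267\right) \frac{1}{-20488 + 1481}}{4} = \frac{24027 \frac{1}{-19007}}{4} = \frac{24027 \left(- \frac{1}{19007}\right)}{4} = \frac{1}{4} \left(- \frac{24027}{19007}\right) = - \frac{24027}{76028} \approx -0.31603$)
$752 - g = 752 - - \frac{24027}{76028} = 752 + \frac{24027}{76028} = \frac{57197083}{76028}$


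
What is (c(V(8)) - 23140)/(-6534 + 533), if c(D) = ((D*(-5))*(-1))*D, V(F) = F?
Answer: 22820/6001 ≈ 3.8027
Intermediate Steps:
c(D) = 5*D² (c(D) = (-5*D*(-1))*D = (5*D)*D = 5*D²)
(c(V(8)) - 23140)/(-6534 + 533) = (5*8² - 23140)/(-6534 + 533) = (5*64 - 23140)/(-6001) = (320 - 23140)*(-1/6001) = -22820*(-1/6001) = 22820/6001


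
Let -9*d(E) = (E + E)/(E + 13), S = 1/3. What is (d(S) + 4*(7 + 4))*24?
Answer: 15838/15 ≈ 1055.9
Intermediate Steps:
S = ⅓ ≈ 0.33333
d(E) = -2*E/(9*(13 + E)) (d(E) = -(E + E)/(9*(E + 13)) = -2*E/(9*(13 + E)))
(d(S) + 4*(7 + 4))*24 = (-2*⅓/(117 + 9*(⅓)) + 4*(7 + 4))*24 = (-2*⅓/(117 + 3) + 4*11)*24 = (-2*⅓/120 + 44)*24 = (-2*⅓*1/120 + 44)*24 = (-1/180 + 44)*24 = (7919/180)*24 = 15838/15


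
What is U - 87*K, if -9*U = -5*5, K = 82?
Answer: -64181/9 ≈ -7131.2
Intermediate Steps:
U = 25/9 (U = -(-5)*5/9 = -⅑*(-25) = 25/9 ≈ 2.7778)
U - 87*K = 25/9 - 87*82 = 25/9 - 7134 = -64181/9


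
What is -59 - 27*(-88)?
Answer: 2317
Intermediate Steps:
-59 - 27*(-88) = -59 + 2376 = 2317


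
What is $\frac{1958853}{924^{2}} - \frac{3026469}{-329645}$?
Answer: $\frac{1076550898043}{93814329840} \approx 11.475$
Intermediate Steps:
$\frac{1958853}{924^{2}} - \frac{3026469}{-329645} = \frac{1958853}{853776} - - \frac{3026469}{329645} = 1958853 \cdot \frac{1}{853776} + \frac{3026469}{329645} = \frac{652951}{284592} + \frac{3026469}{329645} = \frac{1076550898043}{93814329840}$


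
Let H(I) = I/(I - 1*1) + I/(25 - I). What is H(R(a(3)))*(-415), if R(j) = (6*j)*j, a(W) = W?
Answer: 537840/1537 ≈ 349.93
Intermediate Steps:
R(j) = 6*j²
H(I) = I/(-1 + I) + I/(25 - I) (H(I) = I/(I - 1) + I/(25 - I) = I/(-1 + I) + I/(25 - I))
H(R(a(3)))*(-415) = -24*6*3²/(25 + (6*3²)² - 156*3²)*(-415) = -24*6*9/(25 + (6*9)² - 156*9)*(-415) = -24*54/(25 + 54² - 26*54)*(-415) = -24*54/(25 + 2916 - 1404)*(-415) = -24*54/1537*(-415) = -24*54*1/1537*(-415) = -1296/1537*(-415) = 537840/1537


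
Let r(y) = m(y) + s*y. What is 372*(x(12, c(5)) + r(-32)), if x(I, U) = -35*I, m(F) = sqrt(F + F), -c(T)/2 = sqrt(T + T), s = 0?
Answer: -156240 + 2976*I ≈ -1.5624e+5 + 2976.0*I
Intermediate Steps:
c(T) = -2*sqrt(2)*sqrt(T) (c(T) = -2*sqrt(T + T) = -2*sqrt(2)*sqrt(T))
m(F) = sqrt(2)*sqrt(F) (m(F) = sqrt(2*F) = sqrt(2)*sqrt(F))
r(y) = sqrt(2)*sqrt(y) (r(y) = sqrt(2)*sqrt(y) + 0*y = sqrt(2)*sqrt(y) + 0 = sqrt(2)*sqrt(y))
372*(x(12, c(5)) + r(-32)) = 372*(-35*12 + sqrt(2)*sqrt(-32)) = 372*(-420 + sqrt(2)*(4*I*sqrt(2))) = 372*(-420 + 8*I) = -156240 + 2976*I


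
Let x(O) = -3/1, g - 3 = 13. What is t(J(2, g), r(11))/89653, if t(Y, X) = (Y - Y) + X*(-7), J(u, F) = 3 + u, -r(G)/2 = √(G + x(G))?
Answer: 28*√2/89653 ≈ 0.00044168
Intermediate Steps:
g = 16 (g = 3 + 13 = 16)
x(O) = -3 (x(O) = -3*1 = -3)
r(G) = -2*√(-3 + G) (r(G) = -2*√(G - 3) = -2*√(-3 + G))
t(Y, X) = -7*X (t(Y, X) = 0 - 7*X = -7*X)
t(J(2, g), r(11))/89653 = -(-14)*√(-3 + 11)/89653 = -(-14)*√8*(1/89653) = -(-14)*2*√2*(1/89653) = -(-28)*√2*(1/89653) = (28*√2)*(1/89653) = 28*√2/89653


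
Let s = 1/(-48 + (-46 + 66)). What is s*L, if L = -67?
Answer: 67/28 ≈ 2.3929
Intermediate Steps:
s = -1/28 (s = 1/(-48 + 20) = 1/(-28) = -1/28 ≈ -0.035714)
s*L = -1/28*(-67) = 67/28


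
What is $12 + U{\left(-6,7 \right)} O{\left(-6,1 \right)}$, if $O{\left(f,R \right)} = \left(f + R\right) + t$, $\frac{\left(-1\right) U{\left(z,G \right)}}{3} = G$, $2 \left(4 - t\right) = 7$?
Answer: $\frac{213}{2} \approx 106.5$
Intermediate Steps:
$t = \frac{1}{2}$ ($t = 4 - \frac{7}{2} = \frac{1}{2} \approx 0.5$)
$U{\left(z,G \right)} = - 3 G$
$O{\left(f,R \right)} = \frac{1}{2} + R + f$ ($O{\left(f,R \right)} = \left(f + R\right) + \frac{1}{2} = \left(R + f\right) + \frac{1}{2} = \frac{1}{2} + R + f$)
$12 + U{\left(-6,7 \right)} O{\left(-6,1 \right)} = 12 + \left(-3\right) 7 \left(\frac{1}{2} + 1 - 6\right) = 12 - - \frac{189}{2} = 12 + \frac{189}{2} = \frac{213}{2}$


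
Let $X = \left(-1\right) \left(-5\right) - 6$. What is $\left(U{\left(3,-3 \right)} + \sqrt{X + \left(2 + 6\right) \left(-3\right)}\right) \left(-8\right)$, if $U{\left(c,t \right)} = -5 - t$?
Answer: $16 - 40 i \approx 16.0 - 40.0 i$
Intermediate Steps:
$X = -1$ ($X = 5 - 6 = -1$)
$\left(U{\left(3,-3 \right)} + \sqrt{X + \left(2 + 6\right) \left(-3\right)}\right) \left(-8\right) = \left(\left(-5 - -3\right) + \sqrt{-1 + \left(2 + 6\right) \left(-3\right)}\right) \left(-8\right) = \left(\left(-5 + 3\right) + \sqrt{-1 + 8 \left(-3\right)}\right) \left(-8\right) = \left(-2 + \sqrt{-1 - 24}\right) \left(-8\right) = \left(-2 + \sqrt{-25}\right) \left(-8\right) = \left(-2 + 5 i\right) \left(-8\right) = 16 - 40 i$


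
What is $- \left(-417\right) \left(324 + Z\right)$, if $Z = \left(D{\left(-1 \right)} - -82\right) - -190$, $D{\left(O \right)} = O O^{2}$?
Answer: $248115$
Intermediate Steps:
$D{\left(O \right)} = O^{3}$
$Z = 271$ ($Z = \left(\left(-1\right)^{3} - -82\right) - -190 = \left(-1 + 82\right) + 190 = 81 + 190 = 271$)
$- \left(-417\right) \left(324 + Z\right) = - \left(-417\right) \left(324 + 271\right) = - \left(-417\right) 595 = \left(-1\right) \left(-248115\right) = 248115$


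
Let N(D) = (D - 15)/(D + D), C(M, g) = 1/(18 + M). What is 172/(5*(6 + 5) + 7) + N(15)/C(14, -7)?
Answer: 86/31 ≈ 2.7742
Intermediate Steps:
N(D) = (-15 + D)/(2*D) (N(D) = (-15 + D)/((2*D)) = (-15 + D)*(1/(2*D)) = (-15 + D)/(2*D))
172/(5*(6 + 5) + 7) + N(15)/C(14, -7) = 172/(5*(6 + 5) + 7) + ((½)*(-15 + 15)/15)/(1/(18 + 14)) = 172/(5*11 + 7) + ((½)*(1/15)*0)/(1/32) = 172/(55 + 7) + 0/(1/32) = 172/62 + 0*32 = 172*(1/62) + 0 = 86/31 + 0 = 86/31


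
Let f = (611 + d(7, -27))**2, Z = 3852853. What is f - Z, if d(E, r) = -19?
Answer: -3502389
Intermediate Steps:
f = 350464 (f = (611 - 19)**2 = 592**2 = 350464)
f - Z = 350464 - 1*3852853 = 350464 - 3852853 = -3502389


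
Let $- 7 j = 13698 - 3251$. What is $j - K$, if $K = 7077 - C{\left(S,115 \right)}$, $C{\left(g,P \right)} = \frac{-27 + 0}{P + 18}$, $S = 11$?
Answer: $- \frac{162823}{19} \approx -8569.6$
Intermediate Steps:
$j = - \frac{10447}{7}$ ($j = - \frac{13698 - 3251}{7} = \left(- \frac{1}{7}\right) 10447 = - \frac{10447}{7} \approx -1492.4$)
$C{\left(g,P \right)} = - \frac{27}{18 + P}$
$K = \frac{941268}{133}$ ($K = 7077 - - \frac{27}{18 + 115} = 7077 - - \frac{27}{133} = 7077 + \frac{27}{133} = \frac{941268}{133} \approx 7077.2$)
$j - K = - \frac{10447}{7} - \frac{941268}{133} = - \frac{162823}{19}$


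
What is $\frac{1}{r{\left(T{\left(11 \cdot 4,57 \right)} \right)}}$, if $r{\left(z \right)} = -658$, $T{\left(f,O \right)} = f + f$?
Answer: $- \frac{1}{658} \approx -0.0015198$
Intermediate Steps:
$T{\left(f,O \right)} = 2 f$
$\frac{1}{r{\left(T{\left(11 \cdot 4,57 \right)} \right)}} = \frac{1}{-658} = - \frac{1}{658}$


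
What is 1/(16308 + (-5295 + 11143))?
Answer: 1/22156 ≈ 4.5135e-5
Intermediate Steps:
1/(16308 + (-5295 + 11143)) = 1/(16308 + 5848) = 1/22156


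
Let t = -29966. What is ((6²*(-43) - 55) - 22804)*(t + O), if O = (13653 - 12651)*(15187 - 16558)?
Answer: 34260301156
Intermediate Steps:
O = -1373742 (O = 1002*(-1371) = -1373742)
((6²*(-43) - 55) - 22804)*(t + O) = ((6²*(-43) - 55) - 22804)*(-29966 - 1373742) = ((36*(-43) - 55) - 22804)*(-1403708) = ((-1548 - 55) - 22804)*(-1403708) = (-1603 - 22804)*(-1403708) = -24407*(-1403708) = 34260301156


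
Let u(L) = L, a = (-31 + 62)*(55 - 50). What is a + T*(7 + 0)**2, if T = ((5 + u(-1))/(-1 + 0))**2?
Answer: 939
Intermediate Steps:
a = 155 (a = 31*5 = 155)
T = 16 (T = ((5 - 1)/(-1 + 0))**2 = (4/(-1))**2 = (4*(-1))**2 = (-4)**2 = 16)
a + T*(7 + 0)**2 = 155 + 16*(7 + 0)**2 = 155 + 16*7**2 = 155 + 16*49 = 155 + 784 = 939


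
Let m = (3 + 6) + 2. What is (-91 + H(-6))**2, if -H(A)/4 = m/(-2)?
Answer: 4761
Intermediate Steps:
m = 11 (m = 9 + 2 = 11)
H(A) = 22 (H(A) = -44/(-2) = -44*(-1)/2 = -4*(-11/2) = 22)
(-91 + H(-6))**2 = (-91 + 22)**2 = (-69)**2 = 4761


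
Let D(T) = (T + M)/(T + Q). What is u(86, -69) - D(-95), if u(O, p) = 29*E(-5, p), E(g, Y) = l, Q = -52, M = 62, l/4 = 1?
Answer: 5673/49 ≈ 115.78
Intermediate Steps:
l = 4 (l = 4*1 = 4)
E(g, Y) = 4
u(O, p) = 116 (u(O, p) = 29*4 = 116)
D(T) = (62 + T)/(-52 + T) (D(T) = (T + 62)/(T - 52) = (62 + T)/(-52 + T))
u(86, -69) - D(-95) = 116 - (62 - 95)/(-52 - 95) = 116 - (-33)/(-147) = 116 - (-1)*(-33)/147 = 116 - 1*11/49 = 116 - 11/49 = 5673/49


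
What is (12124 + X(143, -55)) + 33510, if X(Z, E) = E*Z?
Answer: 37769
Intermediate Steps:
(12124 + X(143, -55)) + 33510 = (12124 - 55*143) + 33510 = (12124 - 7865) + 33510 = 4259 + 33510 = 37769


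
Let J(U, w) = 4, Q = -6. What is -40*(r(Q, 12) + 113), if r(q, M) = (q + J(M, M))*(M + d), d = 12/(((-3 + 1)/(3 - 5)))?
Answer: -2600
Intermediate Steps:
d = 12 (d = 12/((-2/(-2))) = 12/((-2*(-1/2))) = 12/1 = 12*1 = 12)
r(q, M) = (4 + q)*(12 + M) (r(q, M) = (q + 4)*(M + 12) = (4 + q)*(12 + M))
-40*(r(Q, 12) + 113) = -40*((48 + 4*12 + 12*(-6) + 12*(-6)) + 113) = -40*((48 + 48 - 72 - 72) + 113) = -40*(-48 + 113) = -40*65 = -2600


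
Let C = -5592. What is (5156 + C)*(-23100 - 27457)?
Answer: 22042852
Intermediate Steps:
(5156 + C)*(-23100 - 27457) = (5156 - 5592)*(-23100 - 27457) = -436*(-50557) = 22042852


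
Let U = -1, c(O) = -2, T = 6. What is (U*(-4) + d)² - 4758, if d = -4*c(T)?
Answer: -4614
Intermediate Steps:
d = 8 (d = -4*(-2) = 8)
(U*(-4) + d)² - 4758 = (-1*(-4) + 8)² - 4758 = (4 + 8)² - 4758 = 12² - 4758 = 144 - 4758 = -4614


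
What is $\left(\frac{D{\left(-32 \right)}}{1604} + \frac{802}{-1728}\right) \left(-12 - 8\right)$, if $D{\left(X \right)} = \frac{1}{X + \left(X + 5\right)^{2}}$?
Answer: $\frac{560390405}{60371352} \approx 9.2824$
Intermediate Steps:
$D{\left(X \right)} = \frac{1}{X + \left(5 + X\right)^{2}}$
$\left(\frac{D{\left(-32 \right)}}{1604} + \frac{802}{-1728}\right) \left(-12 - 8\right) = \left(\frac{1}{\left(-32 + \left(5 - 32\right)^{2}\right) 1604} + \frac{802}{-1728}\right) \left(-12 - 8\right) = \left(\frac{1}{-32 + \left(-27\right)^{2}} \cdot \frac{1}{1604} + 802 \left(- \frac{1}{1728}\right)\right) \left(-20\right) = \left(\frac{1}{-32 + 729} \cdot \frac{1}{1604} - \frac{401}{864}\right) \left(-20\right) = \left(\frac{1}{697} \cdot \frac{1}{1604} - \frac{401}{864}\right) \left(-20\right) = \left(\frac{1}{1117988} - \frac{401}{864}\right) \left(-20\right) = \left(- \frac{112078081}{241485408}\right) \left(-20\right) = \frac{560390405}{60371352}$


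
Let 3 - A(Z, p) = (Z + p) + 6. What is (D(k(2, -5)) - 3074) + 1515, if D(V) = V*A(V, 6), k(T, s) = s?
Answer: -1539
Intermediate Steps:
A(Z, p) = -3 - Z - p (A(Z, p) = 3 - ((Z + p) + 6) = 3 - (6 + Z + p) = 3 + (-6 - Z - p) = -3 - Z - p)
D(V) = V*(-9 - V) (D(V) = V*(-3 - V - 1*6) = V*(-3 - V - 6) = V*(-9 - V))
(D(k(2, -5)) - 3074) + 1515 = (-1*(-5)*(9 - 5) - 3074) + 1515 = (-1*(-5)*4 - 3074) + 1515 = (20 - 3074) + 1515 = -3054 + 1515 = -1539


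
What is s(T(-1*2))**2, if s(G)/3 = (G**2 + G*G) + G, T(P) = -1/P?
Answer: 9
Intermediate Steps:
s(G) = 3*G + 6*G**2 (s(G) = 3*((G**2 + G*G) + G) = 3*((G**2 + G**2) + G) = 3*(2*G**2 + G) = 3*(G + 2*G**2) = 3*G + 6*G**2)
s(T(-1*2))**2 = (3*(-1/((-1*2)))*(1 + 2*(-1/((-1*2)))))**2 = (3*(-1/(-2))*(1 + 2*(-1/(-2))))**2 = (3*(-1*(-1/2))*(1 + 2*(-1*(-1/2))))**2 = (3*(1/2)*(1 + 2*(1/2)))**2 = (3*(1/2)*(1 + 1))**2 = (3*(1/2)*2)**2 = 3**2 = 9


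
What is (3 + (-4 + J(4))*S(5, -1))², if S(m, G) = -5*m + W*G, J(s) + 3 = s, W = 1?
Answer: 6561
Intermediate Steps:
J(s) = -3 + s
S(m, G) = G - 5*m (S(m, G) = -5*m + 1*G = -5*m + G = G - 5*m)
(3 + (-4 + J(4))*S(5, -1))² = (3 + (-4 + (-3 + 4))*(-1 - 5*5))² = (3 + (-4 + 1)*(-1 - 25))² = (3 - 3*(-26))² = (3 + 78)² = 81² = 6561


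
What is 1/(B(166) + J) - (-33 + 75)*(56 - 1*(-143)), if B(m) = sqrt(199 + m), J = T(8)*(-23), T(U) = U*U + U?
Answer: -22917395274/2741971 - sqrt(365)/2741971 ≈ -8358.0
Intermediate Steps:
T(U) = U + U**2 (T(U) = U**2 + U = U + U**2)
J = -1656 (J = (8*(1 + 8))*(-23) = (8*9)*(-23) = 72*(-23) = -1656)
1/(B(166) + J) - (-33 + 75)*(56 - 1*(-143)) = 1/(sqrt(199 + 166) - 1656) - (-33 + 75)*(56 - 1*(-143)) = 1/(sqrt(365) - 1656) - 42*(56 + 143) = 1/(-1656 + sqrt(365)) - 42*199 = 1/(-1656 + sqrt(365)) - 1*8358 = 1/(-1656 + sqrt(365)) - 8358 = -8358 + 1/(-1656 + sqrt(365))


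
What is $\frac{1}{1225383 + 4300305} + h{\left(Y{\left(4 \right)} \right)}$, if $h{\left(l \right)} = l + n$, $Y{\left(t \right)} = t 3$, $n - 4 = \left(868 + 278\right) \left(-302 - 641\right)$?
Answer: $- \frac{5971401045455}{5525688} \approx -1.0807 \cdot 10^{6}$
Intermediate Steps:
$n = -1080674$ ($n = 4 + \left(868 + 278\right) \left(-302 - 641\right) = 4 + 1146 \left(-943\right) = 4 - 1080678 = -1080674$)
$Y{\left(t \right)} = 3 t$
$h{\left(l \right)} = -1080674 + l$ ($h{\left(l \right)} = l - 1080674 = -1080674 + l$)
$\frac{1}{1225383 + 4300305} + h{\left(Y{\left(4 \right)} \right)} = \frac{1}{1225383 + 4300305} + \left(-1080674 + 3 \cdot 4\right) = \frac{1}{5525688} + \left(-1080674 + 12\right) = \frac{1}{5525688} - 1080662 = - \frac{5971401045455}{5525688}$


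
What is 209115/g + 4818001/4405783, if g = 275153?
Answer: 2247002741198/1212264409799 ≈ 1.8536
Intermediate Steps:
209115/g + 4818001/4405783 = 209115/275153 + 4818001/4405783 = 2247002741198/1212264409799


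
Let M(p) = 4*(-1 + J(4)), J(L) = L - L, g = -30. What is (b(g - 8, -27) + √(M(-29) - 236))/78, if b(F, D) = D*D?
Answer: 243/26 + 2*I*√15/39 ≈ 9.3462 + 0.19861*I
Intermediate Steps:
J(L) = 0
M(p) = -4 (M(p) = 4*(-1 + 0) = 4*(-1) = -4)
b(F, D) = D²
(b(g - 8, -27) + √(M(-29) - 236))/78 = ((-27)² + √(-4 - 236))/78 = (729 + √(-240))*(1/78) = (729 + 4*I*√15)*(1/78) = 243/26 + 2*I*√15/39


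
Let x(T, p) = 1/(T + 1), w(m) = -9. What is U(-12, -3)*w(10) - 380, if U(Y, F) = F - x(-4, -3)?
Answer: -356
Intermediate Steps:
x(T, p) = 1/(1 + T)
U(Y, F) = ⅓ + F (U(Y, F) = F - 1/(1 - 4) = F - 1/(-3) = F - 1*(-⅓) = F + ⅓ = ⅓ + F)
U(-12, -3)*w(10) - 380 = (⅓ - 3)*(-9) - 380 = -8/3*(-9) - 380 = 24 - 380 = -356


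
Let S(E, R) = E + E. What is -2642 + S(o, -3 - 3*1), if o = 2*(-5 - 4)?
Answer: -2678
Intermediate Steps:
o = -18 (o = 2*(-9) = -18)
S(E, R) = 2*E
-2642 + S(o, -3 - 3*1) = -2642 + 2*(-18) = -2642 - 36 = -2678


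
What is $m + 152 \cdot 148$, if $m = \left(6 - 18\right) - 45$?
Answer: $22439$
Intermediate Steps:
$m = -57$ ($m = -12 - 45 = -57$)
$m + 152 \cdot 148 = -57 + 152 \cdot 148 = -57 + 22496 = 22439$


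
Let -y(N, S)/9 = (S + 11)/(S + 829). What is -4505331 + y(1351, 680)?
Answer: -2266183566/503 ≈ -4.5053e+6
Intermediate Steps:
y(N, S) = -9*(11 + S)/(829 + S) (y(N, S) = -9*(S + 11)/(S + 829) = -9*(11 + S)/(829 + S))
-4505331 + y(1351, 680) = -4505331 + 9*(-11 - 1*680)/(829 + 680) = -4505331 + 9*(-11 - 680)/1509 = -4505331 + 9*(1/1509)*(-691) = -4505331 - 2073/503 = -2266183566/503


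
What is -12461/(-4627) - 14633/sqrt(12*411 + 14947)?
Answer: 12461/4627 - 14633*sqrt(19879)/19879 ≈ -101.09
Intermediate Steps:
-12461/(-4627) - 14633/sqrt(12*411 + 14947) = -12461*(-1/4627) - 14633/sqrt(4932 + 14947) = 12461/4627 - 14633*sqrt(19879)/19879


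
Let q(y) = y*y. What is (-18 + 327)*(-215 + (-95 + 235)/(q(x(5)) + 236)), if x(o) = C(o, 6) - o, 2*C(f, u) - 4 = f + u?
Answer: -21400825/323 ≈ -66256.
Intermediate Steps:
C(f, u) = 2 + f/2 + u/2 (C(f, u) = 2 + (f + u)/2 = 2 + (f/2 + u/2) = 2 + f/2 + u/2)
x(o) = 5 - o/2 (x(o) = (2 + o/2 + (½)*6) - o = (2 + o/2 + 3) - o = (5 + o/2) - o = 5 - o/2)
q(y) = y²
(-18 + 327)*(-215 + (-95 + 235)/(q(x(5)) + 236)) = (-18 + 327)*(-215 + (-95 + 235)/((5 - ½*5)² + 236)) = 309*(-215 + 140/((5 - 5/2)² + 236)) = 309*(-215 + 140/((5/2)² + 236)) = 309*(-215 + 140/(25/4 + 236)) = 309*(-215 + 140/(969/4)) = 309*(-215 + 140*(4/969)) = 309*(-215 + 560/969) = 309*(-207775/969) = -21400825/323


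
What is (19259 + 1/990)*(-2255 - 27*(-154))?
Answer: 3298489103/90 ≈ 3.6650e+7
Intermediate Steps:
(19259 + 1/990)*(-2255 - 27*(-154)) = (19259 + 1/990)*(-2255 + 4158) = (19066411/990)*1903 = 3298489103/90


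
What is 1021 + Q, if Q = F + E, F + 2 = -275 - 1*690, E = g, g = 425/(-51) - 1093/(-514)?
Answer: 73697/1542 ≈ 47.793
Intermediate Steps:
g = -9571/1542 (g = 425*(-1/51) - 1093*(-1/514) = -25/3 + 1093/514 = -9571/1542 ≈ -6.2069)
E = -9571/1542 ≈ -6.2069
F = -967 (F = -2 + (-275 - 1*690) = -2 + (-275 - 690) = -2 - 965 = -967)
Q = -1500685/1542 (Q = -967 - 9571/1542 = -1500685/1542 ≈ -973.21)
1021 + Q = 1021 - 1500685/1542 = 73697/1542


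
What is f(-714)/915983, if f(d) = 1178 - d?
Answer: 1892/915983 ≈ 0.0020655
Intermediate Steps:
f(-714)/915983 = (1178 - 1*(-714))/915983 = (1178 + 714)*(1/915983) = 1892*(1/915983) = 1892/915983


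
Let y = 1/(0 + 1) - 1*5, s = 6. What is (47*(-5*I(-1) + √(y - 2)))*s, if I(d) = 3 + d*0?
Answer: -4230 + 282*I*√6 ≈ -4230.0 + 690.76*I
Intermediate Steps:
y = -4 (y = 1/1 - 5 = 1 - 5 = -4)
I(d) = 3 (I(d) = 3 + 0 = 3)
(47*(-5*I(-1) + √(y - 2)))*s = (47*(-5*3 + √(-4 - 2)))*6 = (47*(-15 + √(-6)))*6 = (47*(-15 + I*√6))*6 = (-705 + 47*I*√6)*6 = -4230 + 282*I*√6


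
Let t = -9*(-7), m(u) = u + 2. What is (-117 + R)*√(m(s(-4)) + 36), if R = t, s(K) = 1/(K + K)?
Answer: -27*√606/2 ≈ -332.33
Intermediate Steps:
s(K) = 1/(2*K)
m(u) = 2 + u
t = 63
R = 63
(-117 + R)*√(m(s(-4)) + 36) = (-117 + 63)*√((2 + (½)/(-4)) + 36) = -54*√((2 + (½)*(-¼)) + 36) = -54*√((2 - ⅛) + 36) = -54*√(15/8 + 36) = -27*√606/2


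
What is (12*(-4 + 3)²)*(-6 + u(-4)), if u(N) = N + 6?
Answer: -48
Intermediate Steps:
u(N) = 6 + N
(12*(-4 + 3)²)*(-6 + u(-4)) = (12*(-4 + 3)²)*(-6 + (6 - 4)) = (12*(-1)²)*(-6 + 2) = (12*1)*(-4) = 12*(-4) = -48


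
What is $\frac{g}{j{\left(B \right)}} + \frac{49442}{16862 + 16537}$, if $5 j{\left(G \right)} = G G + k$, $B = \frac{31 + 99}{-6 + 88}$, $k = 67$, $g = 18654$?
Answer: $\frac{2621151033857}{1951369974} \approx 1343.2$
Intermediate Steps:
$B = \frac{65}{41}$ ($B = \frac{130}{82} = 130 \cdot \frac{1}{82} = \frac{65}{41} \approx 1.5854$)
$j{\left(G \right)} = \frac{67}{5} + \frac{G^{2}}{5}$ ($j{\left(G \right)} = \frac{G G + 67}{5} = \frac{G^{2} + 67}{5} = \frac{67 + G^{2}}{5} = \frac{67}{5} + \frac{G^{2}}{5}$)
$\frac{g}{j{\left(B \right)}} + \frac{49442}{16862 + 16537} = \frac{18654}{\frac{67}{5} + \frac{\left(\frac{65}{41}\right)^{2}}{5}} + \frac{49442}{16862 + 16537} = \frac{18654}{\frac{67}{5} + \frac{1}{5} \cdot \frac{4225}{1681}} + \frac{49442}{33399} = \frac{18654}{\frac{67}{5} + \frac{845}{1681}} + 49442 \cdot \frac{1}{33399} = \frac{18654}{\frac{116852}{8405}} + \frac{49442}{33399} = 18654 \cdot \frac{8405}{116852} + \frac{49442}{33399} = \frac{78393435}{58426} + \frac{49442}{33399} = \frac{2621151033857}{1951369974}$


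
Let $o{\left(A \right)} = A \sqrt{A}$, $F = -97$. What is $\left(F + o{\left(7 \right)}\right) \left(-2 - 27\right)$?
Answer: $2813 - 203 \sqrt{7} \approx 2275.9$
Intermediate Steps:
$o{\left(A \right)} = A^{\frac{3}{2}}$
$\left(F + o{\left(7 \right)}\right) \left(-2 - 27\right) = \left(-97 + 7^{\frac{3}{2}}\right) \left(-2 - 27\right) = \left(-97 + 7 \sqrt{7}\right) \left(-29\right) = 2813 - 203 \sqrt{7}$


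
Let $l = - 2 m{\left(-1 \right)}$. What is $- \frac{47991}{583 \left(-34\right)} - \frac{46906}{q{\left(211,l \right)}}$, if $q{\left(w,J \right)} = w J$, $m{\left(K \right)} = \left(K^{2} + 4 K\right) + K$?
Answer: $- \frac{12481793}{492052} \approx -25.367$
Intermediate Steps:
$m{\left(K \right)} = K^{2} + 5 K$
$l = 8$ ($l = - 2 \left(- (5 - 1)\right) = - 2 \left(\left(-1\right) 4\right) = \left(-2\right) \left(-4\right) = 8$)
$q{\left(w,J \right)} = J w$
$- \frac{47991}{583 \left(-34\right)} - \frac{46906}{q{\left(211,l \right)}} = - \frac{47991}{583 \left(-34\right)} - \frac{46906}{8 \cdot 211} = - \frac{47991}{-19822} - \frac{46906}{1688} = \left(-47991\right) \left(- \frac{1}{19822}\right) - \frac{23453}{844} = \frac{2823}{1166} - \frac{23453}{844} = - \frac{12481793}{492052}$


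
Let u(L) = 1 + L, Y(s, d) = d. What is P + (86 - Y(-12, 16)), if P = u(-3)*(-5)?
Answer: 80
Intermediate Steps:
P = 10 (P = (1 - 3)*(-5) = -2*(-5) = 10)
P + (86 - Y(-12, 16)) = 10 + (86 - 1*16) = 10 + (86 - 16) = 10 + 70 = 80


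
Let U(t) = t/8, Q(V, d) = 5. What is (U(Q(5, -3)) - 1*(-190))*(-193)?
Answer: -294325/8 ≈ -36791.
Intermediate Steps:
U(t) = t/8 (U(t) = t*(⅛) = t/8)
(U(Q(5, -3)) - 1*(-190))*(-193) = ((⅛)*5 - 1*(-190))*(-193) = (5/8 + 190)*(-193) = (1525/8)*(-193) = -294325/8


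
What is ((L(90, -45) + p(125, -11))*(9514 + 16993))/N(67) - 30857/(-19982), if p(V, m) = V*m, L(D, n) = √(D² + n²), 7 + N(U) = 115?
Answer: -364141559597/1079028 + 132535*√5/12 ≈ -3.1278e+5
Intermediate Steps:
N(U) = 108 (N(U) = -7 + 115 = 108)
((L(90, -45) + p(125, -11))*(9514 + 16993))/N(67) - 30857/(-19982) = ((√(90² + (-45)²) + 125*(-11))*(9514 + 16993))/108 - 30857/(-19982) = ((√(8100 + 2025) - 1375)*26507)*(1/108) - 30857*(-1/19982) = ((√10125 - 1375)*26507)*(1/108) + 30857/19982 = ((45*√5 - 1375)*26507)*(1/108) + 30857/19982 = ((-1375 + 45*√5)*26507)*(1/108) + 30857/19982 = (-36447125 + 1192815*√5)*(1/108) + 30857/19982 = (-36447125/108 + 132535*√5/12) + 30857/19982 = -364141559597/1079028 + 132535*√5/12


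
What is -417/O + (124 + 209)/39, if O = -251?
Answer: 33282/3263 ≈ 10.200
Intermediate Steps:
-417/O + (124 + 209)/39 = -417/(-251) + (124 + 209)/39 = -417*(-1/251) + 333*(1/39) = 417/251 + 111/13 = 33282/3263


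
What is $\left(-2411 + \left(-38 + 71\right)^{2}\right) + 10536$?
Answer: $9214$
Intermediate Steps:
$\left(-2411 + \left(-38 + 71\right)^{2}\right) + 10536 = \left(-2411 + 33^{2}\right) + 10536 = \left(-2411 + 1089\right) + 10536 = -1322 + 10536 = 9214$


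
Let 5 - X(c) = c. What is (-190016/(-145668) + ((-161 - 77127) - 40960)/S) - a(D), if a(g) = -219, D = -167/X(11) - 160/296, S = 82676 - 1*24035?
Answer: 155386786897/711843099 ≈ 218.29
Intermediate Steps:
X(c) = 5 - c
S = 58641 (S = 82676 - 24035 = 58641)
D = 6059/222 (D = -167/(5 - 1*11) - 160/296 = -167/(5 - 11) - 160*1/296 = -167/(-6) - 20/37 = -167*(-1/6) - 20/37 = 167/6 - 20/37 = 6059/222 ≈ 27.293)
(-190016/(-145668) + ((-161 - 77127) - 40960)/S) - a(D) = (-190016/(-145668) + ((-161 - 77127) - 40960)/58641) - 1*(-219) = (-190016*(-1/145668) + (-77288 - 40960)*(1/58641)) + 219 = (47504/36417 - 118248*1/58641) + 219 = (47504/36417 - 39416/19547) + 219 = -506851784/711843099 + 219 = 155386786897/711843099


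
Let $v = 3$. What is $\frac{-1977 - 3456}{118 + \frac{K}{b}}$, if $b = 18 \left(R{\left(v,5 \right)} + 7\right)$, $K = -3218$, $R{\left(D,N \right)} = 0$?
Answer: $- \frac{342279}{5825} \approx -58.76$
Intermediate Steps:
$b = 126$ ($b = 18 \left(0 + 7\right) = 18 \cdot 7 = 126$)
$\frac{-1977 - 3456}{118 + \frac{K}{b}} = \frac{-1977 - 3456}{118 - \frac{3218}{126}} = - \frac{5433}{118 - \frac{1609}{63}} = - \frac{5433}{\frac{5825}{63}} = \left(-5433\right) \frac{63}{5825} = - \frac{342279}{5825}$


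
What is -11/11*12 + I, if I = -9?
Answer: -21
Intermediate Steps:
-11/11*12 + I = -11/11*12 - 9 = -11*1/11*12 - 9 = -1*12 - 9 = -12 - 9 = -21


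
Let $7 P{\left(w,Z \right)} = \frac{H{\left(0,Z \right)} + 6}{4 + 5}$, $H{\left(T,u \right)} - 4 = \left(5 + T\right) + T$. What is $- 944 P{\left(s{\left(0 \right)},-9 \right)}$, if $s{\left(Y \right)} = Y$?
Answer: $- \frac{4720}{21} \approx -224.76$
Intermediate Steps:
$H{\left(T,u \right)} = 9 + 2 T$ ($H{\left(T,u \right)} = 4 + \left(\left(5 + T\right) + T\right) = 4 + \left(5 + 2 T\right) = 9 + 2 T$)
$P{\left(w,Z \right)} = \frac{5}{21}$ ($P{\left(w,Z \right)} = \frac{\left(\left(9 + 2 \cdot 0\right) + 6\right) \frac{1}{4 + 5}}{7} = \frac{\left(\left(9 + 0\right) + 6\right) \frac{1}{9}}{7} = \frac{\left(9 + 6\right) \frac{1}{9}}{7} = \frac{15 \cdot \frac{1}{9}}{7} = \frac{1}{7} \cdot \frac{5}{3} = \frac{5}{21}$)
$- 944 P{\left(s{\left(0 \right)},-9 \right)} = \left(-944\right) \frac{5}{21} = - \frac{4720}{21}$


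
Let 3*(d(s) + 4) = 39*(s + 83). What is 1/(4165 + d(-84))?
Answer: 1/4148 ≈ 0.00024108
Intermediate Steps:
d(s) = 1075 + 13*s (d(s) = -4 + (39*(s + 83))/3 = -4 + (39*(83 + s))/3 = -4 + (3237 + 39*s)/3 = -4 + (1079 + 13*s) = 1075 + 13*s)
1/(4165 + d(-84)) = 1/(4165 + (1075 + 13*(-84))) = 1/(4165 + (1075 - 1092)) = 1/(4165 - 17) = 1/4148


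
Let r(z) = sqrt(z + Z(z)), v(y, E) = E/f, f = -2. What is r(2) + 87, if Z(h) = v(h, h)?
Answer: 88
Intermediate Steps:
v(y, E) = -E/2 (v(y, E) = E/(-2) = E*(-1/2) = -E/2)
Z(h) = -h/2
r(z) = sqrt(2)*sqrt(z)/2 (r(z) = sqrt(z - z/2) = sqrt(z/2) = sqrt(2)*sqrt(z)/2)
r(2) + 87 = sqrt(2)*sqrt(2)/2 + 87 = 1 + 87 = 88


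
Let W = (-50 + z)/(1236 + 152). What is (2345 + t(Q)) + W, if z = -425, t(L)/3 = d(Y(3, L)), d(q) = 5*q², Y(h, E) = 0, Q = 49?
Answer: 3254385/1388 ≈ 2344.7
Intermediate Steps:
t(L) = 0 (t(L) = 3*(5*0²) = 3*(5*0) = 3*0 = 0)
W = -475/1388 (W = (-50 - 425)/(1236 + 152) = -475/1388 ≈ -0.34222)
(2345 + t(Q)) + W = (2345 + 0) - 475/1388 = 2345 - 475/1388 = 3254385/1388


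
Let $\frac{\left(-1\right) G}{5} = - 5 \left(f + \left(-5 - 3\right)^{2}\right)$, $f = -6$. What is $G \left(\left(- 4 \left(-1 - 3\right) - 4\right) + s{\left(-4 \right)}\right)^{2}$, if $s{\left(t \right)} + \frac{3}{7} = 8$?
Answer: $\frac{27215050}{49} \approx 5.5541 \cdot 10^{5}$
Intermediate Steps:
$s{\left(t \right)} = \frac{53}{7}$ ($s{\left(t \right)} = - \frac{3}{7} + 8 = \frac{53}{7}$)
$G = 1450$ ($G = - 5 \left(- 5 \left(-6 + \left(-5 - 3\right)^{2}\right)\right) = - 5 \left(- 5 \left(-6 + \left(-8\right)^{2}\right)\right) = - 5 \left(- 5 \left(-6 + 64\right)\right) = - 5 \left(\left(-5\right) 58\right) = \left(-5\right) \left(-290\right) = 1450$)
$G \left(\left(- 4 \left(-1 - 3\right) - 4\right) + s{\left(-4 \right)}\right)^{2} = 1450 \left(\left(- 4 \left(-1 - 3\right) - 4\right) + \frac{53}{7}\right)^{2} = 1450 \left(\left(\left(-4\right) \left(-4\right) - 4\right) + \frac{53}{7}\right)^{2} = 1450 \left(\left(16 - 4\right) + \frac{53}{7}\right)^{2} = 1450 \left(12 + \frac{53}{7}\right)^{2} = 1450 \left(\frac{137}{7}\right)^{2} = 1450 \cdot \frac{18769}{49} = \frac{27215050}{49}$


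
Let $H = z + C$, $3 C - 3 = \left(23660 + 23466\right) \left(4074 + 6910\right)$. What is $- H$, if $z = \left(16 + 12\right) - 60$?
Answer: $- \frac{517631891}{3} \approx -1.7254 \cdot 10^{8}$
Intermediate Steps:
$z = -32$ ($z = 28 - 60 = -32$)
$C = \frac{517631987}{3}$ ($C = 1 + \frac{\left(23660 + 23466\right) \left(4074 + 6910\right)}{3} = 1 + \frac{47126 \cdot 10984}{3} = 1 + \frac{1}{3} \cdot 517631984 = 1 + \frac{517631984}{3} = \frac{517631987}{3} \approx 1.7254 \cdot 10^{8}$)
$H = \frac{517631891}{3}$ ($H = -32 + \frac{517631987}{3} = \frac{517631891}{3} \approx 1.7254 \cdot 10^{8}$)
$- H = \left(-1\right) \frac{517631891}{3} = - \frac{517631891}{3}$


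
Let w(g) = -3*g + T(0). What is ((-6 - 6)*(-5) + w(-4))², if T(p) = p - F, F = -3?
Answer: 5625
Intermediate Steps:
T(p) = 3 + p (T(p) = p - 1*(-3) = p + 3 = 3 + p)
w(g) = 3 - 3*g (w(g) = -3*g + (3 + 0) = -3*g + 3 = 3 - 3*g)
((-6 - 6)*(-5) + w(-4))² = ((-6 - 6)*(-5) + (3 - 3*(-4)))² = (-12*(-5) + (3 + 12))² = (60 + 15)² = 75² = 5625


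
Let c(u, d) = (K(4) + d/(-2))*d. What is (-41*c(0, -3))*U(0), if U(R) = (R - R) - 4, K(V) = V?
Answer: -2706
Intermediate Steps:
U(R) = -4 (U(R) = 0 - 4 = -4)
c(u, d) = d*(4 - d/2) (c(u, d) = (4 + d/(-2))*d = (4 + d*(-½))*d = (4 - d/2)*d = d*(4 - d/2))
(-41*c(0, -3))*U(0) = -41*(-3)*(8 - 1*(-3))/2*(-4) = -41*(-3)*(8 + 3)/2*(-4) = -41*(-3)*11/2*(-4) = -41*(-33/2)*(-4) = (1353/2)*(-4) = -2706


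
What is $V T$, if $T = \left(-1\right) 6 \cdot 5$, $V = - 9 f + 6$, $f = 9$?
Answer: $2250$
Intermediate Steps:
$V = -75$ ($V = \left(-9\right) 9 + 6 = -81 + 6 = -75$)
$T = -30$ ($T = \left(-6\right) 5 = -30$)
$V T = \left(-75\right) \left(-30\right) = 2250$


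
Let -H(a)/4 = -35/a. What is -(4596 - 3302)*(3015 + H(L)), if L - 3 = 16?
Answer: -74307950/19 ≈ -3.9109e+6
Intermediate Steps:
L = 19 (L = 3 + 16 = 19)
H(a) = 140/a (H(a) = -(-140)/a = 140/a)
-(4596 - 3302)*(3015 + H(L)) = -(4596 - 3302)*(3015 + 140/19) = -1294*(3015 + 140*(1/19)) = -1294*(3015 + 140/19) = -1294*57425/19 = -1*74307950/19 = -74307950/19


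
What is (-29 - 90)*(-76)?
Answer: 9044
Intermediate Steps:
(-29 - 90)*(-76) = -119*(-76) = 9044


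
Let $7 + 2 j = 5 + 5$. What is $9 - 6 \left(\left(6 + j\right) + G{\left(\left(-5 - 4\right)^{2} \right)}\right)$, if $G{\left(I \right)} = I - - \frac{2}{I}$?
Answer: $- \frac{14098}{27} \approx -522.15$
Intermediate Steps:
$j = \frac{3}{2}$ ($j = - \frac{7}{2} + \frac{5 + 5}{2} = - \frac{7}{2} + \frac{1}{2} \cdot 10 = - \frac{7}{2} + 5 = \frac{3}{2} \approx 1.5$)
$G{\left(I \right)} = I + \frac{2}{I}$
$9 - 6 \left(\left(6 + j\right) + G{\left(\left(-5 - 4\right)^{2} \right)}\right) = 9 - 6 \left(\left(6 + \frac{3}{2}\right) + \left(\left(-5 - 4\right)^{2} + \frac{2}{\left(-5 - 4\right)^{2}}\right)\right) = 9 - 6 \left(\frac{15}{2} + \left(\left(-9\right)^{2} + \frac{2}{\left(-9\right)^{2}}\right)\right) = 9 - 6 \left(\frac{15}{2} + \left(81 + \frac{2}{81}\right)\right) = 9 - 6 \left(\frac{15}{2} + \frac{6563}{81}\right) = 9 - \frac{14341}{27} = - \frac{14098}{27}$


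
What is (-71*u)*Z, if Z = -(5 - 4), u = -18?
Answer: -1278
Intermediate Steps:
Z = -1 (Z = -1*1 = -1)
(-71*u)*Z = -71*(-18)*(-1) = 1278*(-1) = -1278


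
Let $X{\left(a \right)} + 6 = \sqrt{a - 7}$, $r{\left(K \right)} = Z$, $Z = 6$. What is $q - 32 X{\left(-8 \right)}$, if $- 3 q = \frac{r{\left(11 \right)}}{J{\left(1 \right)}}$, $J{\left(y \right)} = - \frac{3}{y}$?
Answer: $\frac{578}{3} - 32 i \sqrt{15} \approx 192.67 - 123.94 i$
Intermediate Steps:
$r{\left(K \right)} = 6$
$X{\left(a \right)} = -6 + \sqrt{-7 + a}$ ($X{\left(a \right)} = -6 + \sqrt{a - 7} = -6 + \sqrt{-7 + a}$)
$q = \frac{2}{3}$ ($q = - \frac{6 \frac{1}{\left(-3\right) 1^{-1}}}{3} = - \frac{6 \frac{1}{\left(-3\right) 1}}{3} = - \frac{6 \frac{1}{-3}}{3} = - \frac{6 \left(- \frac{1}{3}\right)}{3} = \left(- \frac{1}{3}\right) \left(-2\right) = \frac{2}{3} \approx 0.66667$)
$q - 32 X{\left(-8 \right)} = \frac{2}{3} - 32 \left(-6 + \sqrt{-7 - 8}\right) = \frac{2}{3} - 32 \left(-6 + \sqrt{-15}\right) = \frac{2}{3} - 32 \left(-6 + i \sqrt{15}\right) = \frac{2}{3} + \left(192 - 32 i \sqrt{15}\right) = \frac{578}{3} - 32 i \sqrt{15}$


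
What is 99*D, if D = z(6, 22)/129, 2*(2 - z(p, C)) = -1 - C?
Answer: 891/86 ≈ 10.360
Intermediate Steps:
z(p, C) = 5/2 + C/2 (z(p, C) = 2 - (-1 - C)/2 = 2 + (1/2 + C/2) = 5/2 + C/2)
D = 9/86 (D = (5/2 + (1/2)*22)/129 = (5/2 + 11)*(1/129) = (27/2)*(1/129) = 9/86 ≈ 0.10465)
99*D = 99*(9/86) = 891/86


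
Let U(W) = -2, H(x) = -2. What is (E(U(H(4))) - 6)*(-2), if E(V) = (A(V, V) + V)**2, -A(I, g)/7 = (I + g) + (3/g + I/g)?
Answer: -3457/2 ≈ -1728.5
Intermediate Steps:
A(I, g) = -21/g - 7*I - 7*g - 7*I/g (A(I, g) = -7*((I + g) + (3/g + I/g)) = -7*(I + g + 3/g + I/g) = -21/g - 7*I - 7*g - 7*I/g)
E(V) = (V + 7*(-3 - V - 2*V**2)/V)**2 (E(V) = (7*(-3 - V - V*(V + V))/V + V)**2 = (7*(-3 - V - V*2*V)/V + V)**2 = (7*(-3 - V - 2*V**2)/V + V)**2 = (V + 7*(-3 - V - 2*V**2)/V)**2)
(E(U(H(4))) - 6)*(-2) = ((21 + 7*(-2) + 13*(-2)**2)**2/(-2)**2 - 6)*(-2) = ((21 - 14 + 13*4)**2/4 - 6)*(-2) = ((21 - 14 + 52)**2/4 - 6)*(-2) = ((1/4)*59**2 - 6)*(-2) = ((1/4)*3481 - 6)*(-2) = (3481/4 - 6)*(-2) = (3457/4)*(-2) = -3457/2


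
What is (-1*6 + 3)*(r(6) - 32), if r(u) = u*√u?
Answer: 96 - 18*√6 ≈ 51.909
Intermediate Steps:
r(u) = u^(3/2)
(-1*6 + 3)*(r(6) - 32) = (-1*6 + 3)*(6^(3/2) - 32) = (-6 + 3)*(6*√6 - 32) = -3*(-32 + 6*√6) = 96 - 18*√6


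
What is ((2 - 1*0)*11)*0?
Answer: 0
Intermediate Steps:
((2 - 1*0)*11)*0 = ((2 + 0)*11)*0 = (2*11)*0 = 22*0 = 0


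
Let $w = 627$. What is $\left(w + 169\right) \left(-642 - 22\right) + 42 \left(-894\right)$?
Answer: $-566092$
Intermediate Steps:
$\left(w + 169\right) \left(-642 - 22\right) + 42 \left(-894\right) = \left(627 + 169\right) \left(-642 - 22\right) + 42 \left(-894\right) = 796 \left(-664\right) - 37548 = -528544 - 37548 = -566092$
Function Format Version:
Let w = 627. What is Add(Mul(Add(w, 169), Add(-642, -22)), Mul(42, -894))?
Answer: -566092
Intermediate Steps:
Add(Mul(Add(w, 169), Add(-642, -22)), Mul(42, -894)) = Add(Mul(Add(627, 169), Add(-642, -22)), Mul(42, -894)) = Add(Mul(796, -664), -37548) = Add(-528544, -37548) = -566092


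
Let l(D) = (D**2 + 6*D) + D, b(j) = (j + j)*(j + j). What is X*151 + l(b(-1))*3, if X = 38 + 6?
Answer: 6776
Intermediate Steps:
X = 44
b(j) = 4*j**2 (b(j) = (2*j)*(2*j) = 4*j**2)
l(D) = D**2 + 7*D
X*151 + l(b(-1))*3 = 44*151 + ((4*(-1)**2)*(7 + 4*(-1)**2))*3 = 6644 + ((4*1)*(7 + 4*1))*3 = 6644 + (4*(7 + 4))*3 = 6644 + (4*11)*3 = 6644 + 44*3 = 6644 + 132 = 6776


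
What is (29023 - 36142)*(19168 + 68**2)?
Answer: -169375248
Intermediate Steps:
(29023 - 36142)*(19168 + 68**2) = -7119*(19168 + 4624) = -7119*23792 = -169375248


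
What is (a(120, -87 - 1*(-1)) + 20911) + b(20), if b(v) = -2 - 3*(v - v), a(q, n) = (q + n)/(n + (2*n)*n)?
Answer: 153743894/7353 ≈ 20909.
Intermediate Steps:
a(q, n) = (n + q)/(n + 2*n²)
b(v) = -2 (b(v) = -2 - 3*0 = -2 + 0 = -2)
(a(120, -87 - 1*(-1)) + 20911) + b(20) = (((-87 - 1*(-1)) + 120)/((-87 - 1*(-1))*(1 + 2*(-87 - 1*(-1)))) + 20911) - 2 = (((-87 + 1) + 120)/((-87 + 1)*(1 + 2*(-87 + 1))) + 20911) - 2 = ((-86 + 120)/((-86)*(1 + 2*(-86))) + 20911) - 2 = (-1/86*34/(1 - 172) + 20911) - 2 = (-1/86*34/(-171) + 20911) - 2 = (-1/86*(-1/171)*34 + 20911) - 2 = (17/7353 + 20911) - 2 = 153758600/7353 - 2 = 153743894/7353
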